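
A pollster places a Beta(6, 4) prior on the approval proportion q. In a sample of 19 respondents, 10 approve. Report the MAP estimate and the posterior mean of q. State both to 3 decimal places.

Posterior: Beta(6+10, 4+9) = Beta(16, 13).
Mode = (16−1)/(16+13−2) = 15/27 = 0.556.
Mean = 16/(16+13) = 16/29 = 0.552.

MAP estimate = 0.556, posterior mean = 0.552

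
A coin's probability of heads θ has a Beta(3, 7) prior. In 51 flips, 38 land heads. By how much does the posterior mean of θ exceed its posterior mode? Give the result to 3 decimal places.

Posterior: Beta(3+38, 7+13) = Beta(41, 20).
Mode = (41−1)/(41+20−2) = 40/59 = 0.678.
Mean = 41/(41+20) = 41/61 = 0.672.
Difference = 0.672 − 0.678 = -0.006.

-0.006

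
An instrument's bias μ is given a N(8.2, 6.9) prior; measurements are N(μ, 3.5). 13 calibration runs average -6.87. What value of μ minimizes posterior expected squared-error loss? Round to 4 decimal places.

-6.3041

Posterior for μ is Normal. Precision-weighted mean: (1/6.9·8.2 + 13/3.5·-6.87) / (1/6.9 + 13/3.5) = -6.3041.
A Normal posterior is symmetric, so mode = mean.
Squared-error loss ⇒ the optimal estimator is the posterior mean.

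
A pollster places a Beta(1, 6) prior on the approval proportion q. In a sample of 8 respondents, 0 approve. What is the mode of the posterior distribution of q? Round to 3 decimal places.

Posterior: Beta(1+0, 6+8) = Beta(1, 14).
Since α = 1 ≤ 1 and β > 1, the Beta density is monotone decreasing on [0,1]; the mode is at 0.
Mean = 1/(1+14) = 0.067.
This is the posterior mode — the MAP estimate.

0.000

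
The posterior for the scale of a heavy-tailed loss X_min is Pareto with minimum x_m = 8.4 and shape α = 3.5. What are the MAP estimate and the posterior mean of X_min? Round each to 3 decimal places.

The Pareto density is strictly decreasing on [x_m, ∞), so the mode is x_m = 8.400.
Mean = α·x_m/(α−1) = 3.5·8.4/2.5 = 11.760.

MAP estimate = 8.400, posterior mean = 11.760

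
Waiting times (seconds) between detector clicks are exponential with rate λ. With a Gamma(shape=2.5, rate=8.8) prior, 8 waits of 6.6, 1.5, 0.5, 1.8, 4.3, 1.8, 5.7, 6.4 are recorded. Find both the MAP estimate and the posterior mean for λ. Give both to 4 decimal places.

Σ times = 28.6. Posterior: Gamma(shape = 2.5+8 = 10.5, rate = 8.8+28.6 = 37.4).
Mode = (α−1)/β = 9.5/37.4 = 0.2540.
Mean = α/β = 10.5/37.4 = 0.2807.

MAP: 0.2540. Posterior mean: 0.2807.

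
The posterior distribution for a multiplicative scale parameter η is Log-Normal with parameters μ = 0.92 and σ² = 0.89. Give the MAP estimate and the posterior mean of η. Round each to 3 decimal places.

Mode = exp(μ − σ²) = exp(0.03) = 1.030.
Mean = exp(μ + σ²/2) = exp(1.365) = 3.916.

MAP = 1.030, posterior mean = 3.916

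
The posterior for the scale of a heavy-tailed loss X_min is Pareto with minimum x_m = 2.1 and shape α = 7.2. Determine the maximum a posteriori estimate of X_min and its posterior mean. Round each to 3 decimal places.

MAP = 2.100, posterior mean = 2.439

The Pareto density is strictly decreasing on [x_m, ∞), so the mode is x_m = 2.100.
Mean = α·x_m/(α−1) = 7.2·2.1/6.2 = 2.439.
Right-skewed posterior ⇒ mode < mean.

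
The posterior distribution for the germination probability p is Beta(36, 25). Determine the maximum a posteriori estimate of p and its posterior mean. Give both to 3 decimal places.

Mode = (36−1)/(36+25−2) = 35/59 = 0.593.
Mean = 36/(36+25) = 36/61 = 0.590.
The posterior is left-skewed, so the mode exceeds the mean.

p_MAP = 0.593, E[p|data] = 0.590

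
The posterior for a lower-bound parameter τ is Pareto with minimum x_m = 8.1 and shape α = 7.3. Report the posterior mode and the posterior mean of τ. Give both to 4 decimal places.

MAP: 8.1000. Posterior mean: 9.3857.

The Pareto density is strictly decreasing on [x_m, ∞), so the mode is x_m = 8.1000.
Mean = α·x_m/(α−1) = 7.3·8.1/6.3 = 9.3857.
The posterior is right-skewed, so the mean exceeds the mode.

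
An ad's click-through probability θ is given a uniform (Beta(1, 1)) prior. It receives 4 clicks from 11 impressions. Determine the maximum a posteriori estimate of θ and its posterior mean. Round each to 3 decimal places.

maximum a posteriori estimate = 0.364, posterior mean = 0.385

Posterior: Beta(1+4, 1+7) = Beta(5, 8).
Mode = (5−1)/(5+8−2) = 4/11 = 0.364.
Mean = 5/(5+8) = 5/13 = 0.385.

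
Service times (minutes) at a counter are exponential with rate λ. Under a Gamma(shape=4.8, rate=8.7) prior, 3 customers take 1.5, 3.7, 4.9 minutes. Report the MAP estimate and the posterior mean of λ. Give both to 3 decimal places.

Σ times = 10.1. Posterior: Gamma(shape = 4.8+3 = 7.8, rate = 8.7+10.1 = 18.8).
Mode = (α−1)/β = 6.8/18.8 = 0.362.
Mean = α/β = 7.8/18.8 = 0.415.
Mean > mode: the posterior has a right tail.

MAP: 0.362. Posterior mean: 0.415.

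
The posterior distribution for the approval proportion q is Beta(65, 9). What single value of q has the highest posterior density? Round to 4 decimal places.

Mode = (65−1)/(65+9−2) = 64/72 = 0.8889.
Mean = 65/(65+9) = 65/74 = 0.8784.
This is the posterior mode — the MAP estimate.

0.8889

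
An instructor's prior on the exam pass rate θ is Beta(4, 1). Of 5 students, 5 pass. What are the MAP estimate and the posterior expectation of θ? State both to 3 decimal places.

θ_MAP = 1.000, E[θ|data] = 0.900

Posterior: Beta(4+5, 1+0) = Beta(9, 1).
Since β = 1 ≤ 1 and α > 1, the Beta density is monotone increasing on [0,1]; the mode is at 1.
Mean = 9/(9+1) = 0.900.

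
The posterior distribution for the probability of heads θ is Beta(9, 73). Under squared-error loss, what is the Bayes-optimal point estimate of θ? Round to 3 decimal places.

0.110

Mode = (9−1)/(9+73−2) = 8/80 = 0.100.
Mean = 9/(9+73) = 9/82 = 0.110.
Squared-error loss ⇒ the optimal estimator is the posterior mean.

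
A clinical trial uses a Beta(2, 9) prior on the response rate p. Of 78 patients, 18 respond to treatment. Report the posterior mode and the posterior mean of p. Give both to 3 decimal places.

MAP = 0.218, posterior mean = 0.225

Posterior: Beta(2+18, 9+60) = Beta(20, 69).
Mode = (20−1)/(20+69−2) = 19/87 = 0.218.
Mean = 20/(20+69) = 20/89 = 0.225.
Right-skewed posterior ⇒ mode < mean.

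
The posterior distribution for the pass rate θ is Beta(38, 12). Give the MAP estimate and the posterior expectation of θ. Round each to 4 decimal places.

MAP = 0.7708; posterior mean = 0.7600

Mode = (38−1)/(38+12−2) = 37/48 = 0.7708.
Mean = 38/(38+12) = 38/50 = 0.7600.
The posterior is left-skewed, so the mode exceeds the mean.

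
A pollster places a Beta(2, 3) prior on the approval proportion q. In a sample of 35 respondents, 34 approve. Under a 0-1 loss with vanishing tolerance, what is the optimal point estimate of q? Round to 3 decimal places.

Posterior: Beta(2+34, 3+1) = Beta(36, 4).
Mode = (36−1)/(36+4−2) = 35/38 = 0.921.
Mean = 36/(36+4) = 36/40 = 0.900.
This is the posterior mode — the MAP estimate.

0.921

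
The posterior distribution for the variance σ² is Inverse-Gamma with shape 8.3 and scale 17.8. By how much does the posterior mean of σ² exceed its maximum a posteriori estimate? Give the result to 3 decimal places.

0.524

Mode = β/(α+1) = 17.8/9.3 = 1.914.
Mean = β/(α−1) = 17.8/7.3 = 2.438.
Difference = 2.438 − 1.914 = 0.524.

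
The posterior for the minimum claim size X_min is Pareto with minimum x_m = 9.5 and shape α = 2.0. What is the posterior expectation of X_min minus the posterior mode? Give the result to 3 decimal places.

9.500

The Pareto density is strictly decreasing on [x_m, ∞), so the mode is x_m = 9.500.
Mean = α·x_m/(α−1) = 2.0·9.5/1.0 = 19.000.
Difference = 19.000 − 9.500 = 9.500.
Mean > mode: the posterior has a right tail.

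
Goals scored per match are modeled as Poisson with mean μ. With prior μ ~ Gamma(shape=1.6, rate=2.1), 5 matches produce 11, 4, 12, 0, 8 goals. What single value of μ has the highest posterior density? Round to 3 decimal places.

5.014

Σ counts = 35. Posterior: Gamma(shape = 1.6+35 = 36.6, rate = 2.1+5 = 7.1).
Mode = (α−1)/β = 35.6/7.1 = 5.014.
Mean = α/β = 36.6/7.1 = 5.155.
This is the posterior mode — the MAP estimate.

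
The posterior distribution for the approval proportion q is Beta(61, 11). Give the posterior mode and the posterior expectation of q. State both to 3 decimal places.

MAP = 0.857, posterior mean = 0.847

Mode = (61−1)/(61+11−2) = 60/70 = 0.857.
Mean = 61/(61+11) = 61/72 = 0.847.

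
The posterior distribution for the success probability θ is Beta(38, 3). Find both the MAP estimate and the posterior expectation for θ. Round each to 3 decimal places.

MAP estimate = 0.949, posterior expectation = 0.927

Mode = (38−1)/(38+3−2) = 37/39 = 0.949.
Mean = 38/(38+3) = 38/41 = 0.927.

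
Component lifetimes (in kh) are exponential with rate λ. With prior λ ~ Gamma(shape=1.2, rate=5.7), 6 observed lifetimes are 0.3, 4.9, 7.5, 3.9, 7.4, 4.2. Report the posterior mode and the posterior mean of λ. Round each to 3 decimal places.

Σ times = 28.2. Posterior: Gamma(shape = 1.2+6 = 7.2, rate = 5.7+28.2 = 33.9).
Mode = (α−1)/β = 6.2/33.9 = 0.183.
Mean = α/β = 7.2/33.9 = 0.212.

MAP: 0.183. Posterior mean: 0.212.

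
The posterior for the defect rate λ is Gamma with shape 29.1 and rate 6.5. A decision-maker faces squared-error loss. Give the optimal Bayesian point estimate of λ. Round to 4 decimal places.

Mode = (α−1)/β = 28.1/6.5 = 4.3231.
Mean = α/β = 29.1/6.5 = 4.4769.
Squared-error loss ⇒ the optimal estimator is the posterior mean.

4.4769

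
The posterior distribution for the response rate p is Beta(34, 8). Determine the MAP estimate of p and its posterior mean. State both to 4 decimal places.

Mode = (34−1)/(34+8−2) = 33/40 = 0.8250.
Mean = 34/(34+8) = 34/42 = 0.8095.

MAP = 0.8250, posterior mean = 0.8095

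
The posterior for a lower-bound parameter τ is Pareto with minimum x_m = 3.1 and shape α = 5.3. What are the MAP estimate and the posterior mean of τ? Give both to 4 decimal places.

The Pareto density is strictly decreasing on [x_m, ∞), so the mode is x_m = 3.1000.
Mean = α·x_m/(α−1) = 5.3·3.1/4.3 = 3.8209.

MAP estimate = 3.1000, posterior mean = 3.8209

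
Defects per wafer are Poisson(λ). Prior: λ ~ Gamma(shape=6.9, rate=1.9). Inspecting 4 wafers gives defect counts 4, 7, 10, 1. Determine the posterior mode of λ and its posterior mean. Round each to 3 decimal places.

MAP: 4.729. Posterior mean: 4.898.

Σ counts = 22. Posterior: Gamma(shape = 6.9+22 = 28.9, rate = 1.9+4 = 5.9).
Mode = (α−1)/β = 27.9/5.9 = 4.729.
Mean = α/β = 28.9/5.9 = 4.898.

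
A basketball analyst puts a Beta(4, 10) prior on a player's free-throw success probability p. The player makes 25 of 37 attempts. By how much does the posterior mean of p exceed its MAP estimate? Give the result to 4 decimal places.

Posterior: Beta(4+25, 10+12) = Beta(29, 22).
Mode = (29−1)/(29+22−2) = 28/49 = 0.5714.
Mean = 29/(29+22) = 29/51 = 0.5686.
Difference = 0.5686 − 0.5714 = -0.0028.

-0.0028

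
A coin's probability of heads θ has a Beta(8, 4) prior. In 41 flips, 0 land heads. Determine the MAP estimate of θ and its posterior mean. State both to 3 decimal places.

MAP = 0.137; posterior mean = 0.151

Posterior: Beta(8+0, 4+41) = Beta(8, 45).
Mode = (8−1)/(8+45−2) = 7/51 = 0.137.
Mean = 8/(8+45) = 8/53 = 0.151.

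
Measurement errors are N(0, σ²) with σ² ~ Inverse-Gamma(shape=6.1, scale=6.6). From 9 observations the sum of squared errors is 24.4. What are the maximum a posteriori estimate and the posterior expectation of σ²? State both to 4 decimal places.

Posterior: Inverse-Gamma(shape = 6.1+9/2 = 10.6, scale = 6.6+24.4/2 = 18.8).
Mode = β/(α+1) = 18.8/11.6 = 1.6207.
Mean = β/(α−1) = 18.8/9.6 = 1.9583.

σ²_MAP = 1.6207, E[σ²|data] = 1.9583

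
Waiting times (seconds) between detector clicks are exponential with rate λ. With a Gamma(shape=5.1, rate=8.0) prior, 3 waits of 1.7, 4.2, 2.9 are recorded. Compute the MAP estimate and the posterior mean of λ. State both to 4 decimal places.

Σ times = 8.8. Posterior: Gamma(shape = 5.1+3 = 8.1, rate = 8.0+8.8 = 16.8).
Mode = (α−1)/β = 7.1/16.8 = 0.4226.
Mean = α/β = 8.1/16.8 = 0.4821.
Mean > mode: the posterior has a right tail.

λ_MAP = 0.4226, E[λ|data] = 0.4821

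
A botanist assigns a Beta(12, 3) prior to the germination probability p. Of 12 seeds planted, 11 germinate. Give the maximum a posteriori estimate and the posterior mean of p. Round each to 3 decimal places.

MAP = 0.880; posterior mean = 0.852

Posterior: Beta(12+11, 3+1) = Beta(23, 4).
Mode = (23−1)/(23+4−2) = 22/25 = 0.880.
Mean = 23/(23+4) = 23/27 = 0.852.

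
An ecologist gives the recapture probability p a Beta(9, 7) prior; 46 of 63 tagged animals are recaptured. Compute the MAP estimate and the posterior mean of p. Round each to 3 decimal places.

MAP estimate = 0.701, posterior mean = 0.696

Posterior: Beta(9+46, 7+17) = Beta(55, 24).
Mode = (55−1)/(55+24−2) = 54/77 = 0.701.
Mean = 55/(55+24) = 55/79 = 0.696.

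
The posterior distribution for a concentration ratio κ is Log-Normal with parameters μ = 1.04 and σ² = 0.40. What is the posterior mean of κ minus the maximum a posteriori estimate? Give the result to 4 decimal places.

1.5591

Mode = exp(μ − σ²) = exp(0.64) = 1.8965.
Mean = exp(μ + σ²/2) = exp(1.240) = 3.4556.
Difference = 3.4556 − 1.8965 = 1.5591.
Mean > mode: the posterior has a right tail.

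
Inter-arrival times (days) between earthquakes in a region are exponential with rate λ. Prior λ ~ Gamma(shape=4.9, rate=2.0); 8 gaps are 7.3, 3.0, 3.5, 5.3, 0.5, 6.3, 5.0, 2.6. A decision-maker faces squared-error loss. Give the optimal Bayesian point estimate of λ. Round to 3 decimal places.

Σ times = 33.5. Posterior: Gamma(shape = 4.9+8 = 12.9, rate = 2.0+33.5 = 35.5).
Mode = (α−1)/β = 11.9/35.5 = 0.335.
Mean = α/β = 12.9/35.5 = 0.363.
Squared-error loss ⇒ the optimal estimator is the posterior mean.

0.363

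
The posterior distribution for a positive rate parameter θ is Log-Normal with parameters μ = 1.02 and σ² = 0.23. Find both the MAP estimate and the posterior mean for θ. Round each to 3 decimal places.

Mode = exp(μ − σ²) = exp(0.79) = 2.203.
Mean = exp(μ + σ²/2) = exp(1.135) = 3.111.
The posterior is right-skewed, so the mean exceeds the mode.

MAP = 2.203; posterior mean = 3.111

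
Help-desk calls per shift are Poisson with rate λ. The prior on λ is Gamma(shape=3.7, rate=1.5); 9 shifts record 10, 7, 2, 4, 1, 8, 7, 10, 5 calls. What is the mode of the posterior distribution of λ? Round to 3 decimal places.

5.400

Σ counts = 54. Posterior: Gamma(shape = 3.7+54 = 57.7, rate = 1.5+9 = 10.5).
Mode = (α−1)/β = 56.7/10.5 = 5.400.
Mean = α/β = 57.7/10.5 = 5.495.
This is the posterior mode — the MAP estimate.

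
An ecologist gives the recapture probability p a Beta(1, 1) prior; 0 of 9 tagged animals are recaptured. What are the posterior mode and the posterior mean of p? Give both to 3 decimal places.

Posterior: Beta(1+0, 1+9) = Beta(1, 10).
Since α = 1 ≤ 1 and β > 1, the Beta density is monotone decreasing on [0,1]; the mode is at 0.
Mean = 1/(1+10) = 0.091.
The mean is pulled above the mode by the posterior's right skew.

MAP: 0.000. Posterior mean: 0.091.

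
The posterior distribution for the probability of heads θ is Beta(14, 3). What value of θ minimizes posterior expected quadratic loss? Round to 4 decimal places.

Mode = (14−1)/(14+3−2) = 13/15 = 0.8667.
Mean = 14/(14+3) = 14/17 = 0.8235.
Quadratic loss ⇒ the optimal estimator is the posterior mean.

0.8235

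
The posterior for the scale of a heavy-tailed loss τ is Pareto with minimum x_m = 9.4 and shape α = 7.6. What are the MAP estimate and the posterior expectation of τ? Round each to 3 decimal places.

MAP = 9.400; posterior mean = 10.824

The Pareto density is strictly decreasing on [x_m, ∞), so the mode is x_m = 9.400.
Mean = α·x_m/(α−1) = 7.6·9.4/6.6 = 10.824.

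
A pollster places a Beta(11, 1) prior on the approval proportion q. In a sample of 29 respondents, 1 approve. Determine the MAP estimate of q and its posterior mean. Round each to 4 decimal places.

Posterior: Beta(11+1, 1+28) = Beta(12, 29).
Mode = (12−1)/(12+29−2) = 11/39 = 0.2821.
Mean = 12/(12+29) = 12/41 = 0.2927.

MAP = 0.2821; posterior mean = 0.2927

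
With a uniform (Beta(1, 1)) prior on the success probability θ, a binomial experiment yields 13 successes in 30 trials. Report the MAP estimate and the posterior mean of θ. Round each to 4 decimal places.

Posterior: Beta(1+13, 1+17) = Beta(14, 18).
Mode = (14−1)/(14+18−2) = 13/30 = 0.4333.
With a flat prior the MAP equals the MLE, 13/30.
Mean = 14/(14+18) = 14/32 = 0.4375.

θ_MAP = 0.4333, E[θ|data] = 0.4375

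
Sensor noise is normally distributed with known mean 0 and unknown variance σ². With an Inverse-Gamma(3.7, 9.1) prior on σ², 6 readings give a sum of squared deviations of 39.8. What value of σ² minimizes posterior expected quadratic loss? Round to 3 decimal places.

Posterior: Inverse-Gamma(shape = 3.7+6/2 = 6.7, scale = 9.1+39.8/2 = 29.0).
Mode = β/(α+1) = 29.0/7.7 = 3.766.
Mean = β/(α−1) = 29.0/5.7 = 5.088.
Quadratic loss ⇒ the optimal estimator is the posterior mean.

5.088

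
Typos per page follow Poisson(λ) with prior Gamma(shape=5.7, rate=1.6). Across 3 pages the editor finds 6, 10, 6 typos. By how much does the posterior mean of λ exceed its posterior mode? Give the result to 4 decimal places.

Σ counts = 22. Posterior: Gamma(shape = 5.7+22 = 27.7, rate = 1.6+3 = 4.6).
Mode = (α−1)/β = 26.7/4.6 = 5.8043.
Mean = α/β = 27.7/4.6 = 6.0217.
Difference = 6.0217 − 5.8043 = 0.2174.
Right-skewed posterior ⇒ mode < mean.

0.2174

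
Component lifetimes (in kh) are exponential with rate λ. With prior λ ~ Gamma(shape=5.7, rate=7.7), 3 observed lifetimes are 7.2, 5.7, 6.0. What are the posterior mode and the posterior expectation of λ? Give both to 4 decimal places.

posterior mode = 0.2895, posterior expectation = 0.3271

Σ times = 18.9. Posterior: Gamma(shape = 5.7+3 = 8.7, rate = 7.7+18.9 = 26.6).
Mode = (α−1)/β = 7.7/26.6 = 0.2895.
Mean = α/β = 8.7/26.6 = 0.3271.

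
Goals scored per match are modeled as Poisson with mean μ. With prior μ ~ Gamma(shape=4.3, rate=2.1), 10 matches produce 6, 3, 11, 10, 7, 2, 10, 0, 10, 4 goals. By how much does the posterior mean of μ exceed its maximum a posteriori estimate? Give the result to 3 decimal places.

Σ counts = 63. Posterior: Gamma(shape = 4.3+63 = 67.3, rate = 2.1+10 = 12.1).
Mode = (α−1)/β = 66.3/12.1 = 5.479.
Mean = α/β = 67.3/12.1 = 5.562.
Difference = 5.562 − 5.479 = 0.083.

0.083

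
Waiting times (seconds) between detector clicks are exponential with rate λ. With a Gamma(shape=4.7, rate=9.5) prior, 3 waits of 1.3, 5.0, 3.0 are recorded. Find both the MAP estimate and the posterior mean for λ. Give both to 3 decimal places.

MAP estimate = 0.356, posterior mean = 0.410

Σ times = 9.3. Posterior: Gamma(shape = 4.7+3 = 7.7, rate = 9.5+9.3 = 18.8).
Mode = (α−1)/β = 6.7/18.8 = 0.356.
Mean = α/β = 7.7/18.8 = 0.410.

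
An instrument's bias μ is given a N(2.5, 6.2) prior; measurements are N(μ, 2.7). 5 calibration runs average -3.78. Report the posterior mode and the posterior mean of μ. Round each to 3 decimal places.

μ_MAP = -3.277, E[μ|data] = -3.277

Posterior for μ is Normal. Precision-weighted mean: (1/6.2·2.5 + 5/2.7·-3.78) / (1/6.2 + 5/2.7) = -3.277.
A Normal posterior is symmetric, so mode = mean.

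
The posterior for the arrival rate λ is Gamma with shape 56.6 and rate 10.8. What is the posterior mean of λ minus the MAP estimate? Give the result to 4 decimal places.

0.0926

Mode = (α−1)/β = 55.6/10.8 = 5.1481.
Mean = α/β = 56.6/10.8 = 5.2407.
Difference = 5.2407 − 5.1481 = 0.0926.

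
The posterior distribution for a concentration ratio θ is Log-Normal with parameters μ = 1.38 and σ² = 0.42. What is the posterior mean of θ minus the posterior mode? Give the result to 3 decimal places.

2.292

Mode = exp(μ − σ²) = exp(0.96) = 2.612.
Mean = exp(μ + σ²/2) = exp(1.590) = 4.904.
Difference = 4.904 − 2.612 = 2.292.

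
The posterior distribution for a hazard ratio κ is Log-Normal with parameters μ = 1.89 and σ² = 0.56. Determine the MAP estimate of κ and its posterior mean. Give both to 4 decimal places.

Mode = exp(μ − σ²) = exp(1.33) = 3.7810.
Mean = exp(μ + σ²/2) = exp(2.170) = 8.7583.

κ_MAP = 3.7810, E[κ|data] = 8.7583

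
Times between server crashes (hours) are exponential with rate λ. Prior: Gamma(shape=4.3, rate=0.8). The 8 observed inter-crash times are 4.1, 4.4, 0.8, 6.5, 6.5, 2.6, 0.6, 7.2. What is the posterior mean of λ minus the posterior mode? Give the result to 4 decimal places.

0.0299

Σ times = 32.7. Posterior: Gamma(shape = 4.3+8 = 12.3, rate = 0.8+32.7 = 33.5).
Mode = (α−1)/β = 11.3/33.5 = 0.3373.
Mean = α/β = 12.3/33.5 = 0.3672.
Difference = 0.3672 − 0.3373 = 0.0299.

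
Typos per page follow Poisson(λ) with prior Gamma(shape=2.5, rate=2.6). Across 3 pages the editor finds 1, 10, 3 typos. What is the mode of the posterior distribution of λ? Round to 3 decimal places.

2.768

Σ counts = 14. Posterior: Gamma(shape = 2.5+14 = 16.5, rate = 2.6+3 = 5.6).
Mode = (α−1)/β = 15.5/5.6 = 2.768.
Mean = α/β = 16.5/5.6 = 2.946.
This is the posterior mode — the MAP estimate.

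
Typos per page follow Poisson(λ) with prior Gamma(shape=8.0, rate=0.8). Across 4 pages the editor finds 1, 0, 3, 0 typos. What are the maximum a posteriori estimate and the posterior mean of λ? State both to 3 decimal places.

MAP = 2.292; posterior mean = 2.500

Σ counts = 4. Posterior: Gamma(shape = 8.0+4 = 12.0, rate = 0.8+4 = 4.8).
Mode = (α−1)/β = 11.0/4.8 = 2.292.
Mean = α/β = 12.0/4.8 = 2.500.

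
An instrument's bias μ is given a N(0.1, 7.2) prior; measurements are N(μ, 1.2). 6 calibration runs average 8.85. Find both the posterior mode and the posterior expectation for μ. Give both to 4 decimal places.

Posterior for μ is Normal. Precision-weighted mean: (1/7.2·0.1 + 6/1.2·8.85) / (1/7.2 + 6/1.2) = 8.6135.
A Normal posterior is symmetric, so mode = mean.

MAP = 8.6135; posterior mean = 8.6135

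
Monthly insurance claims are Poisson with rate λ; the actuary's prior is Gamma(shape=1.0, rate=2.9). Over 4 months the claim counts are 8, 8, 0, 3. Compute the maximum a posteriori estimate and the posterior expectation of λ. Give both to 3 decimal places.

Σ counts = 19. Posterior: Gamma(shape = 1.0+19 = 20.0, rate = 2.9+4 = 6.9).
Mode = (α−1)/β = 19.0/6.9 = 2.754.
Mean = α/β = 20.0/6.9 = 2.899.

maximum a posteriori estimate = 2.754, posterior expectation = 2.899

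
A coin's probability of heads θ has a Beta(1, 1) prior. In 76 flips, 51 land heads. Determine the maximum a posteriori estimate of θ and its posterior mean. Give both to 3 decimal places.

Posterior: Beta(1+51, 1+25) = Beta(52, 26).
Mode = (52−1)/(52+26−2) = 51/76 = 0.671.
With a flat prior the MAP equals the MLE, 51/76.
Mean = 52/(52+26) = 52/78 = 0.667.
The mean is pulled below the mode by the posterior's left skew.

MAP = 0.671; posterior mean = 0.667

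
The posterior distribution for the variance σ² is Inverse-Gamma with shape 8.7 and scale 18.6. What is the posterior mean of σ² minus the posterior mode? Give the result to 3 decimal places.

0.498

Mode = β/(α+1) = 18.6/9.7 = 1.918.
Mean = β/(α−1) = 18.6/7.7 = 2.416.
Difference = 2.416 − 1.918 = 0.498.
The posterior is right-skewed, so the mean exceeds the mode.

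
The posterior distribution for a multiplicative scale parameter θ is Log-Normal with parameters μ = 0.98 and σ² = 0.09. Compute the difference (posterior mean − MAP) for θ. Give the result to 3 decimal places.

Mode = exp(μ − σ²) = exp(0.89) = 2.435.
Mean = exp(μ + σ²/2) = exp(1.025) = 2.787.
Difference = 2.787 − 2.435 = 0.352.
The posterior is right-skewed, so the mean exceeds the mode.

0.352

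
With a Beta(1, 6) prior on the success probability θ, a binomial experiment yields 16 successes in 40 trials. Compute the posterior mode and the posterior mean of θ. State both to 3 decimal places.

θ_MAP = 0.356, E[θ|data] = 0.362

Posterior: Beta(1+16, 6+24) = Beta(17, 30).
Mode = (17−1)/(17+30−2) = 16/45 = 0.356.
Mean = 17/(17+30) = 17/47 = 0.362.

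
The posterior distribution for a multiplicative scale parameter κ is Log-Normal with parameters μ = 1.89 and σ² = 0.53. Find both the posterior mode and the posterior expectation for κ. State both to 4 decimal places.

Mode = exp(μ − σ²) = exp(1.36) = 3.8962.
Mean = exp(μ + σ²/2) = exp(2.155) = 8.6279.
Mean > mode: the posterior has a right tail.

MAP = 3.8962; posterior mean = 8.6279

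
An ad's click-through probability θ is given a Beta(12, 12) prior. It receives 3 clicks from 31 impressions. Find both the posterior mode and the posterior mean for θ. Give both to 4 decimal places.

Posterior: Beta(12+3, 12+28) = Beta(15, 40).
Mode = (15−1)/(15+40−2) = 14/53 = 0.2642.
Mean = 15/(15+40) = 15/55 = 0.2727.

MAP = 0.2642; posterior mean = 0.2727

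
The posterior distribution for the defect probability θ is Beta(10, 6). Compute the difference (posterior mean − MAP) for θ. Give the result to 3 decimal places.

-0.018

Mode = (10−1)/(10+6−2) = 9/14 = 0.643.
Mean = 10/(10+6) = 10/16 = 0.625.
Difference = 0.625 − 0.643 = -0.018.
The posterior is left-skewed, so the mode exceeds the mean.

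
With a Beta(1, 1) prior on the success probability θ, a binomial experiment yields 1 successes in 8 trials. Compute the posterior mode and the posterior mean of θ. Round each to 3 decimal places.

posterior mode = 0.125, posterior mean = 0.200

Posterior: Beta(1+1, 1+7) = Beta(2, 8).
Mode = (2−1)/(2+8−2) = 1/8 = 0.125.
With a flat prior the MAP equals the MLE, 1/8.
Mean = 2/(2+8) = 2/10 = 0.200.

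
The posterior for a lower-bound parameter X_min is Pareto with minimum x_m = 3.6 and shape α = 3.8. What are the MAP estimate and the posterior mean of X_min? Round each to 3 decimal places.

The Pareto density is strictly decreasing on [x_m, ∞), so the mode is x_m = 3.600.
Mean = α·x_m/(α−1) = 3.8·3.6/2.8 = 4.886.

MAP = 3.600, posterior mean = 4.886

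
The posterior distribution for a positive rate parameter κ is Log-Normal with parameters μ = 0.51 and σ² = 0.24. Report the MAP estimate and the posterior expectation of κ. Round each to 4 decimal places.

κ_MAP = 1.3100, E[κ|data] = 1.8776

Mode = exp(μ − σ²) = exp(0.27) = 1.3100.
Mean = exp(μ + σ²/2) = exp(0.630) = 1.8776.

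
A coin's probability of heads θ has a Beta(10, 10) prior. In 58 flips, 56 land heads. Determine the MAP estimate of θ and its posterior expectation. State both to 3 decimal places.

Posterior: Beta(10+56, 10+2) = Beta(66, 12).
Mode = (66−1)/(66+12−2) = 65/76 = 0.855.
Mean = 66/(66+12) = 66/78 = 0.846.
The posterior is left-skewed, so the mode exceeds the mean.

MAP = 0.855; posterior mean = 0.846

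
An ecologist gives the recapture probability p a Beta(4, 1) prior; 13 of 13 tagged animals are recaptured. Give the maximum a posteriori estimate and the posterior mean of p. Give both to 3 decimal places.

Posterior: Beta(4+13, 1+0) = Beta(17, 1).
Since β = 1 ≤ 1 and α > 1, the Beta density is monotone increasing on [0,1]; the mode is at 1.
Mean = 17/(17+1) = 0.944.
The mean is pulled below the mode by the posterior's left skew.

MAP = 1.000; posterior mean = 0.944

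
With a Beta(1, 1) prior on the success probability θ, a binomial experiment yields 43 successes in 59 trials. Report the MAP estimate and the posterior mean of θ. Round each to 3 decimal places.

Posterior: Beta(1+43, 1+16) = Beta(44, 17).
Mode = (44−1)/(44+17−2) = 43/59 = 0.729.
With a flat prior the MAP equals the MLE, 43/59.
Mean = 44/(44+17) = 44/61 = 0.721.

MAP: 0.729. Posterior mean: 0.721.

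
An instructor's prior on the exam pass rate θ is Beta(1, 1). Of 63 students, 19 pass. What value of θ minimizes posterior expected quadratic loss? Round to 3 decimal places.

Posterior: Beta(1+19, 1+44) = Beta(20, 45).
Mode = (20−1)/(20+45−2) = 19/63 = 0.302.
With a flat prior the MAP equals the MLE, 19/63.
Mean = 20/(20+45) = 20/65 = 0.308.
Quadratic loss ⇒ the optimal estimator is the posterior mean.

0.308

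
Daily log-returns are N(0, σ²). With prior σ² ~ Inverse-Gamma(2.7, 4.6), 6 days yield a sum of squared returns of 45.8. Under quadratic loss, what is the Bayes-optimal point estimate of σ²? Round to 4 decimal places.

5.8511

Posterior: Inverse-Gamma(shape = 2.7+6/2 = 5.7, scale = 4.6+45.8/2 = 27.5).
Mode = β/(α+1) = 27.5/6.7 = 4.1045.
Mean = β/(α−1) = 27.5/4.7 = 5.8511.
Quadratic loss ⇒ the optimal estimator is the posterior mean.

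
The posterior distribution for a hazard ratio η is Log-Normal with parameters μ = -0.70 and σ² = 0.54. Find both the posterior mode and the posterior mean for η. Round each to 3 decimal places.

MAP: 0.289. Posterior mean: 0.651.

Mode = exp(μ − σ²) = exp(-1.24) = 0.289.
Mean = exp(μ + σ²/2) = exp(-0.430) = 0.651.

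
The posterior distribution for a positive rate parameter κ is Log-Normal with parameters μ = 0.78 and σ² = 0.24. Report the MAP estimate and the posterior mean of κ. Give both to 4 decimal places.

Mode = exp(μ − σ²) = exp(0.54) = 1.7160.
Mean = exp(μ + σ²/2) = exp(0.900) = 2.4596.

MAP: 1.7160. Posterior mean: 2.4596.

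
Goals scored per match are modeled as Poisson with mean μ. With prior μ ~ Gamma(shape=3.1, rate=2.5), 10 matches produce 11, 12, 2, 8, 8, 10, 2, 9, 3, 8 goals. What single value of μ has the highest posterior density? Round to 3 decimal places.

Σ counts = 73. Posterior: Gamma(shape = 3.1+73 = 76.1, rate = 2.5+10 = 12.5).
Mode = (α−1)/β = 75.1/12.5 = 6.008.
Mean = α/β = 76.1/12.5 = 6.088.
This is the posterior mode — the MAP estimate.

6.008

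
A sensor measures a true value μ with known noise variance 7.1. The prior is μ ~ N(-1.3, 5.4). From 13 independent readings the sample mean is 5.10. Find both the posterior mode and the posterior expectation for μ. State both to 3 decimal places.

μ_MAP = 4.512, E[μ|data] = 4.512

Posterior for μ is Normal. Precision-weighted mean: (1/5.4·-1.3 + 13/7.1·5.10) / (1/5.4 + 13/7.1) = 4.512.
A Normal posterior is symmetric, so mode = mean.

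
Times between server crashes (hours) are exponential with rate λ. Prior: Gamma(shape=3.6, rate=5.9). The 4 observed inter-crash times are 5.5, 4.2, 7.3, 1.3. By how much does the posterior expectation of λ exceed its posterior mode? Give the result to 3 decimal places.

Σ times = 18.3. Posterior: Gamma(shape = 3.6+4 = 7.6, rate = 5.9+18.3 = 24.2).
Mode = (α−1)/β = 6.6/24.2 = 0.273.
Mean = α/β = 7.6/24.2 = 0.314.
Difference = 0.314 − 0.273 = 0.041.

0.041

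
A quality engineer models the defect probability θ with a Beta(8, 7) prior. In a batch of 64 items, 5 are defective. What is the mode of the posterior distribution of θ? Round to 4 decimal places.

Posterior: Beta(8+5, 7+59) = Beta(13, 66).
Mode = (13−1)/(13+66−2) = 12/77 = 0.1558.
Mean = 13/(13+66) = 13/79 = 0.1646.
This is the posterior mode — the MAP estimate.

0.1558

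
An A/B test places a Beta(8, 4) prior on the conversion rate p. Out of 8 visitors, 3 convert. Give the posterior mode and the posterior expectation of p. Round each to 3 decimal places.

Posterior: Beta(8+3, 4+5) = Beta(11, 9).
Mode = (11−1)/(11+9−2) = 10/18 = 0.556.
Mean = 11/(11+9) = 11/20 = 0.550.

p_MAP = 0.556, E[p|data] = 0.550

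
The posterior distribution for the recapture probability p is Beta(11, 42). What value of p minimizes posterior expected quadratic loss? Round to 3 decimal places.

Mode = (11−1)/(11+42−2) = 10/51 = 0.196.
Mean = 11/(11+42) = 11/53 = 0.208.
Quadratic loss ⇒ the optimal estimator is the posterior mean.

0.208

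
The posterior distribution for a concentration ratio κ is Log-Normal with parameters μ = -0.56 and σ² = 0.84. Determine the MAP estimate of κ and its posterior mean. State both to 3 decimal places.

κ_MAP = 0.247, E[κ|data] = 0.869

Mode = exp(μ − σ²) = exp(-1.40) = 0.247.
Mean = exp(μ + σ²/2) = exp(-0.140) = 0.869.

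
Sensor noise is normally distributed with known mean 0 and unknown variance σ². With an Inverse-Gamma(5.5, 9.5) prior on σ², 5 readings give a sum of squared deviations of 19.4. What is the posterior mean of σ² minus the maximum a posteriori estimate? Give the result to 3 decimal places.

Posterior: Inverse-Gamma(shape = 5.5+5/2 = 8.0, scale = 9.5+19.4/2 = 19.2).
Mode = β/(α+1) = 19.2/9.0 = 2.133.
Mean = β/(α−1) = 19.2/7.0 = 2.743.
Difference = 2.743 − 2.133 = 0.610.
Right-skewed posterior ⇒ mode < mean.

0.610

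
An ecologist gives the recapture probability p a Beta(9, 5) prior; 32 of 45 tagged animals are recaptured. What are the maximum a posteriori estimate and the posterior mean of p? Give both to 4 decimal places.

MAP: 0.7018. Posterior mean: 0.6949.

Posterior: Beta(9+32, 5+13) = Beta(41, 18).
Mode = (41−1)/(41+18−2) = 40/57 = 0.7018.
Mean = 41/(41+18) = 41/59 = 0.6949.
The mean is pulled below the mode by the posterior's left skew.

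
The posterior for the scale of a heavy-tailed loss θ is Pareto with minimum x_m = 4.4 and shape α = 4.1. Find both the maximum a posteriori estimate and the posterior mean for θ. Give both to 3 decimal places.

The Pareto density is strictly decreasing on [x_m, ∞), so the mode is x_m = 4.400.
Mean = α·x_m/(α−1) = 4.1·4.4/3.1 = 5.819.
The mean is pulled above the mode by the posterior's right skew.

MAP = 4.400, posterior mean = 5.819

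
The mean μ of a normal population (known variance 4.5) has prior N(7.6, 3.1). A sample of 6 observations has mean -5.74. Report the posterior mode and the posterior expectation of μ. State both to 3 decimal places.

μ_MAP = -3.141, E[μ|data] = -3.141

Posterior for μ is Normal. Precision-weighted mean: (1/3.1·7.6 + 6/4.5·-5.74) / (1/3.1 + 6/4.5) = -3.141.
A Normal posterior is symmetric, so mode = mean.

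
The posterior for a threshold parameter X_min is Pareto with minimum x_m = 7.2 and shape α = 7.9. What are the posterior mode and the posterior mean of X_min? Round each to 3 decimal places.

The Pareto density is strictly decreasing on [x_m, ∞), so the mode is x_m = 7.200.
Mean = α·x_m/(α−1) = 7.9·7.2/6.9 = 8.243.
The mean is pulled above the mode by the posterior's right skew.

MAP = 7.200; posterior mean = 8.243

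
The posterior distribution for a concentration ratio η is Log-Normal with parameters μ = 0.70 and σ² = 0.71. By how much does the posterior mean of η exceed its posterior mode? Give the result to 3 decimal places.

1.882

Mode = exp(μ − σ²) = exp(-0.01) = 0.990.
Mean = exp(μ + σ²/2) = exp(1.055) = 2.872.
Difference = 2.872 − 0.990 = 1.882.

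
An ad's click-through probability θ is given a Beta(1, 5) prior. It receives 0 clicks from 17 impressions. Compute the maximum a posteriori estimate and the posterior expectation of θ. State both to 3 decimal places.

Posterior: Beta(1+0, 5+17) = Beta(1, 22).
Since α = 1 ≤ 1 and β > 1, the Beta density is monotone decreasing on [0,1]; the mode is at 0.
Mean = 1/(1+22) = 0.043.

maximum a posteriori estimate = 0.000, posterior expectation = 0.043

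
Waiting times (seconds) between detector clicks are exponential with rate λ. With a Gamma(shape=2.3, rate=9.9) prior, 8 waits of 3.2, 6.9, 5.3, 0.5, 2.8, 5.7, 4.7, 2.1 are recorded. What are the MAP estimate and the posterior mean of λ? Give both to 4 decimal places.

MAP = 0.2263; posterior mean = 0.2506

Σ times = 31.2. Posterior: Gamma(shape = 2.3+8 = 10.3, rate = 9.9+31.2 = 41.1).
Mode = (α−1)/β = 9.3/41.1 = 0.2263.
Mean = α/β = 10.3/41.1 = 0.2506.
Mean > mode: the posterior has a right tail.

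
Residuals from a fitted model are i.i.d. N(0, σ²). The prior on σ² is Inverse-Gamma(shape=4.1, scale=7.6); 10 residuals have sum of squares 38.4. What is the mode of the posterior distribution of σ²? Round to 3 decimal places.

2.653

Posterior: Inverse-Gamma(shape = 4.1+10/2 = 9.1, scale = 7.6+38.4/2 = 26.8).
Mode = β/(α+1) = 26.8/10.1 = 2.653.
Mean = β/(α−1) = 26.8/8.1 = 3.309.
This is the posterior mode — the MAP estimate.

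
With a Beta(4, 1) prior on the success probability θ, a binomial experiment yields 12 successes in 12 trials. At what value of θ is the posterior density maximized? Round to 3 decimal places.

Posterior: Beta(4+12, 1+0) = Beta(16, 1).
Since β = 1 ≤ 1 and α > 1, the Beta density is monotone increasing on [0,1]; the mode is at 1.
Mean = 16/(16+1) = 0.941.
This is the posterior mode — the MAP estimate.

1.000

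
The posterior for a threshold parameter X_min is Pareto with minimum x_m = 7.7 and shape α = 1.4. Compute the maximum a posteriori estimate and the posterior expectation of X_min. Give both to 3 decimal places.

X_min_MAP = 7.700, E[X_min|data] = 26.950

The Pareto density is strictly decreasing on [x_m, ∞), so the mode is x_m = 7.700.
Mean = α·x_m/(α−1) = 1.4·7.7/0.4 = 26.950.
The mean is pulled above the mode by the posterior's right skew.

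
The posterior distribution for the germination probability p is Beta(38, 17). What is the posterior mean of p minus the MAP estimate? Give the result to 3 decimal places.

Mode = (38−1)/(38+17−2) = 37/53 = 0.698.
Mean = 38/(38+17) = 38/55 = 0.691.
Difference = 0.691 − 0.698 = -0.007.

-0.007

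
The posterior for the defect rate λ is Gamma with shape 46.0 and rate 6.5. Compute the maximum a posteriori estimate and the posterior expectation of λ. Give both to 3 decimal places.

λ_MAP = 6.923, E[λ|data] = 7.077

Mode = (α−1)/β = 45.0/6.5 = 6.923.
Mean = α/β = 46.0/6.5 = 7.077.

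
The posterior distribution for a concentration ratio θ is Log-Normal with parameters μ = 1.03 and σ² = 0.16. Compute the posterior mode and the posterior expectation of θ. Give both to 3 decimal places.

MAP = 2.387, posterior mean = 3.034

Mode = exp(μ − σ²) = exp(0.87) = 2.387.
Mean = exp(μ + σ²/2) = exp(1.110) = 3.034.
Mean > mode: the posterior has a right tail.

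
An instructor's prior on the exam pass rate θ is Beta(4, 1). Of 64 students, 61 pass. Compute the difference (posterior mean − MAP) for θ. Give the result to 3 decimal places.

Posterior: Beta(4+61, 1+3) = Beta(65, 4).
Mode = (65−1)/(65+4−2) = 64/67 = 0.955.
Mean = 65/(65+4) = 65/69 = 0.942.
Difference = 0.942 − 0.955 = -0.013.
The posterior is left-skewed, so the mode exceeds the mean.

-0.013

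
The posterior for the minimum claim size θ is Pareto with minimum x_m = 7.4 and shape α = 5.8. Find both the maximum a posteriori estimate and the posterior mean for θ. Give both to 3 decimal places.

MAP = 7.400; posterior mean = 8.942

The Pareto density is strictly decreasing on [x_m, ∞), so the mode is x_m = 7.400.
Mean = α·x_m/(α−1) = 5.8·7.4/4.8 = 8.942.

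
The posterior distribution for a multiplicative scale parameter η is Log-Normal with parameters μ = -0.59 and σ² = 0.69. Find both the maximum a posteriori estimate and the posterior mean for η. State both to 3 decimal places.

MAP: 0.278. Posterior mean: 0.783.

Mode = exp(μ − σ²) = exp(-1.28) = 0.278.
Mean = exp(μ + σ²/2) = exp(-0.245) = 0.783.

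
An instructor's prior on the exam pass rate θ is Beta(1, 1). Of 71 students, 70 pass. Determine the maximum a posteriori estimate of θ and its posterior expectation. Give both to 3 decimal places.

Posterior: Beta(1+70, 1+1) = Beta(71, 2).
Mode = (71−1)/(71+2−2) = 70/71 = 0.986.
With a flat prior the MAP equals the MLE, 70/71.
Mean = 71/(71+2) = 71/73 = 0.973.

θ_MAP = 0.986, E[θ|data] = 0.973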